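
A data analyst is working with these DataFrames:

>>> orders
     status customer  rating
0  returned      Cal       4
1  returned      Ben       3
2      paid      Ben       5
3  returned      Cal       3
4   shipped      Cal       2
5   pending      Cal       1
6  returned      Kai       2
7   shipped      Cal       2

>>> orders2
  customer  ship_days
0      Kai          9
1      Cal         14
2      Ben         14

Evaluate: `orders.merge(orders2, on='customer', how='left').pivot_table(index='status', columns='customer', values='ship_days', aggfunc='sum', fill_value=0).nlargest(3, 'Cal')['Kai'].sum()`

9

merge on 'customer' (how='left') → 8 rows:
     status customer  rating  ship_days
0  returned      Cal       4         14
1  returned      Ben       3         14
2      paid      Ben       5         14
3  returned      Cal       3         14
4   shipped      Cal       2         14
5   pending      Cal       1         14
6  returned      Kai       2          9
7   shipped      Cal       2         14
pivot: rows=status, cols=customer, sum(ship_days):
customer  Ben  Cal  Kai
status                 
paid       14    0    0
pending     0   14    0
returned   14   28    9
shipped     0   28    0
take 3 rows with largest Cal:
customer  Ben  Cal  Kai
status                 
returned   14   28    9
shipped     0   28    0
pending     0   14    0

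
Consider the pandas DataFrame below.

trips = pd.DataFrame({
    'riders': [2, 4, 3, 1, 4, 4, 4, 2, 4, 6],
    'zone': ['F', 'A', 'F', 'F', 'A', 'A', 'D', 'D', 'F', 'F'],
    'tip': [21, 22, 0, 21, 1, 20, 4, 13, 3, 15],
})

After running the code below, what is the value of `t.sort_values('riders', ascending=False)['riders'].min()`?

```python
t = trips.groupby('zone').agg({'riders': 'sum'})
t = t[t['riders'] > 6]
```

group by zone, sum of riders:
      riders
zone        
A         12
D          6
F         16
filter rows where riders > 6:
      riders
zone        
A         12
F         16
sort by riders descending:
      riders
zone        
F         16
A         12
Hence 12.

12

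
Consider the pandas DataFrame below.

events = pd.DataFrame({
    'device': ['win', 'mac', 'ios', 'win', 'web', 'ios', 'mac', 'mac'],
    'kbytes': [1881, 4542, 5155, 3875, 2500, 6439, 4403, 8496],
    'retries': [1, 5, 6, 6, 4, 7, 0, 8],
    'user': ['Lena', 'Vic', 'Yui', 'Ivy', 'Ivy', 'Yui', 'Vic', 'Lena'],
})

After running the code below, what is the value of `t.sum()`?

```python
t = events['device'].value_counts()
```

8

value_counts of device:
device
mac    3
win    2
ios    2
web    1
Name: count, dtype: int64
Reading off the sum of the resulting series, we get 8.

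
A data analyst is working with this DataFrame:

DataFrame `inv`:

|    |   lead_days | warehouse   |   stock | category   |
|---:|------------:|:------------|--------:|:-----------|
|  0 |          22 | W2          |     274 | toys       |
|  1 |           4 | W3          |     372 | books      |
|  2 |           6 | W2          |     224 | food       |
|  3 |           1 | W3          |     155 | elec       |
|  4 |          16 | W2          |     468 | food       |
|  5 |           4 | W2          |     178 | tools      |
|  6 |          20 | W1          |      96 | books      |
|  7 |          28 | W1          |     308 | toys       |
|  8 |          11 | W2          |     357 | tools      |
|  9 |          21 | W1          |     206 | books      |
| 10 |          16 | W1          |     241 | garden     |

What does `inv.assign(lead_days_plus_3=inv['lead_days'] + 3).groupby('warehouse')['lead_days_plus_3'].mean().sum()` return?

add column lead_days_plus_3 = inv['lead_days'] + 3:
    lead_days warehouse  stock category  lead_days_plus_3
0          22        W2    274     toys                25
1           4        W3    372    books                 7
2           6        W2    224     food                 9
3           1        W3    155     elec                 4
4          16        W2    468     food                19
5           4        W2    178    tools                 7
6          20        W1     96    books                23
7          28        W1    308     toys                31
8          11        W2    357    tools                14
9          21        W1    206    books                24
10         16        W1    241   garden                19
group by warehouse, mean of lead_days_plus_3:
warehouse
W1    24.25
W2    14.80
W3     5.50
Name: lead_days_plus_3, dtype: float64

44.55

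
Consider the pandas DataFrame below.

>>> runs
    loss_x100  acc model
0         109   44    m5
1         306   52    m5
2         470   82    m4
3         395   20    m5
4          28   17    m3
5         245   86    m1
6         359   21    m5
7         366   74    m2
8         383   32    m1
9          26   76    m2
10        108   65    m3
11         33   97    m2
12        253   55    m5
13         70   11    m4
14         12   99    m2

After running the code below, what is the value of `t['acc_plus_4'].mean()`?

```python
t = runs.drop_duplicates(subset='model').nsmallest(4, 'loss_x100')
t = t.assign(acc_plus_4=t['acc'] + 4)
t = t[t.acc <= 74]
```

49.0

drop duplicate model (keep=first):
   loss_x100  acc model
0        109   44    m5
2        470   82    m4
4         28   17    m3
5        245   86    m1
7        366   74    m2
take 4 rows with smallest loss_x100:
   loss_x100  acc model
4         28   17    m3
0        109   44    m5
5        245   86    m1
7        366   74    m2
add column acc_plus_4 = t['acc'] + 4:
   loss_x100  acc model  acc_plus_4
4         28   17    m3          21
0        109   44    m5          48
5        245   86    m1          90
7        366   74    m2          78
filter rows where acc <= 74:
   loss_x100  acc model  acc_plus_4
4         28   17    m3          21
0        109   44    m5          48
7        366   74    m2          78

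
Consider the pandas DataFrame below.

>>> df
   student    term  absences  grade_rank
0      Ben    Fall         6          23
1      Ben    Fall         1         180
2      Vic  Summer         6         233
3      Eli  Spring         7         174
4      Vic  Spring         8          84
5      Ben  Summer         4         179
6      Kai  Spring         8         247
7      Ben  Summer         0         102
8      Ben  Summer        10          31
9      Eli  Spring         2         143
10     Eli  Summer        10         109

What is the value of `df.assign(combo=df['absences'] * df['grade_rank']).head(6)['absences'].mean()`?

add column combo = df['absences'] * df['grade_rank']:
   student    term  absences  grade_rank  combo
0      Ben    Fall         6          23    138
1      Ben    Fall         1         180    180
2      Vic  Summer         6         233   1398
3      Eli  Spring         7         174   1218
4      Vic  Spring         8          84    672
5      Ben  Summer         4         179    716
6      Kai  Spring         8         247   1976
7      Ben  Summer         0         102      0
8      Ben  Summer        10          31    310
9      Eli  Spring         2         143    286
10     Eli  Summer        10         109   1090
take first 6 rows:
  student    term  absences  grade_rank  combo
0     Ben    Fall         6          23    138
1     Ben    Fall         1         180    180
2     Vic  Summer         6         233   1398
3     Eli  Spring         7         174   1218
4     Vic  Spring         8          84    672
5     Ben  Summer         4         179    716

5.33333333333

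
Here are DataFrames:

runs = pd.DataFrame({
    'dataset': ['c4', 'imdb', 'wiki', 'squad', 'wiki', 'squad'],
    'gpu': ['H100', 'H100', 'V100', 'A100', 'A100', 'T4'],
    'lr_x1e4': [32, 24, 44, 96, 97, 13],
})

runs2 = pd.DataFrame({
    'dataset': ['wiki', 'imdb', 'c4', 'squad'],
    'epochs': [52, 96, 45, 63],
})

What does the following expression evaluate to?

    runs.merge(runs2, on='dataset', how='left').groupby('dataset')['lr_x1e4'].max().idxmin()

imdb

merge on 'dataset' (how='left') → 6 rows:
  dataset   gpu  lr_x1e4  epochs
0      c4  H100       32      45
1    imdb  H100       24      96
2    wiki  V100       44      52
3   squad  A100       96      63
4    wiki  A100       97      52
5   squad    T4       13      63
group by dataset, max of lr_x1e4:
dataset
c4       32
imdb     24
squad    96
wiki     97
Name: lr_x1e4, dtype: int64
Taking the label with the smallest value gives imdb.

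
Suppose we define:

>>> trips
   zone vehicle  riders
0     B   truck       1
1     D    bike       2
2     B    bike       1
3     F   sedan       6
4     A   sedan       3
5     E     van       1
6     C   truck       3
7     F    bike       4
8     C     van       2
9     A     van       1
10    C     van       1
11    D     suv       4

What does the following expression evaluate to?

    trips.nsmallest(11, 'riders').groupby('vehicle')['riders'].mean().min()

1.25

take 11 rows with smallest riders:
   zone vehicle  riders
0     B   truck       1
2     B    bike       1
5     E     van       1
9     A     van       1
10    C     van       1
1     D    bike       2
8     C     van       2
4     A   sedan       3
6     C   truck       3
7     F    bike       4
11    D     suv       4
group by vehicle, mean of riders:
vehicle
bike     2.333333
sedan    3.000000
suv      4.000000
truck    2.000000
van      1.250000
Name: riders, dtype: float64
Then the min of the resulting series: 1.25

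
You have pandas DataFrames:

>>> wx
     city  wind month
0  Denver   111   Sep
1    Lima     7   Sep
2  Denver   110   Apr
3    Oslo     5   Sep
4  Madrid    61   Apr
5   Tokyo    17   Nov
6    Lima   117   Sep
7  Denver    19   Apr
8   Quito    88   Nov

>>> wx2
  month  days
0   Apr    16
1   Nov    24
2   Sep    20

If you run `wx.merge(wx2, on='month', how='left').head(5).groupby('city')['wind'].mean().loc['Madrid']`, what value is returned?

merge on 'month' (how='left') → 9 rows:
     city  wind month  days
0  Denver   111   Sep    20
1    Lima     7   Sep    20
2  Denver   110   Apr    16
3    Oslo     5   Sep    20
4  Madrid    61   Apr    16
5   Tokyo    17   Nov    24
6    Lima   117   Sep    20
7  Denver    19   Apr    16
8   Quito    88   Nov    24
take first 5 rows:
     city  wind month  days
0  Denver   111   Sep    20
1    Lima     7   Sep    20
2  Denver   110   Apr    16
3    Oslo     5   Sep    20
4  Madrid    61   Apr    16
group by city, mean of wind:
city
Denver    110.5
Lima        7.0
Madrid     61.0
Oslo        5.0
Name: wind, dtype: float64
Then the value at index 'Madrid': 61.0

61.0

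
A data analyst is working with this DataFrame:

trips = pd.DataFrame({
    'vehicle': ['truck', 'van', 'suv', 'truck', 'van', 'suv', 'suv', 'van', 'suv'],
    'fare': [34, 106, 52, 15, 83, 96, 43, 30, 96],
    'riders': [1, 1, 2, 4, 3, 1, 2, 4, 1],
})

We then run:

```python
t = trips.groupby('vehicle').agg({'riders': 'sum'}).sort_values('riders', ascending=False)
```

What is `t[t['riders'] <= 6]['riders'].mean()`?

group by vehicle, sum of riders:
         riders
vehicle        
suv           6
truck         5
van           8
sort by riders descending:
         riders
vehicle        
van           8
suv           6
truck         5
filter rows where riders <= 6:
         riders
vehicle        
suv           6
truck         5
The mean of column 'riders' is 5.5.

5.5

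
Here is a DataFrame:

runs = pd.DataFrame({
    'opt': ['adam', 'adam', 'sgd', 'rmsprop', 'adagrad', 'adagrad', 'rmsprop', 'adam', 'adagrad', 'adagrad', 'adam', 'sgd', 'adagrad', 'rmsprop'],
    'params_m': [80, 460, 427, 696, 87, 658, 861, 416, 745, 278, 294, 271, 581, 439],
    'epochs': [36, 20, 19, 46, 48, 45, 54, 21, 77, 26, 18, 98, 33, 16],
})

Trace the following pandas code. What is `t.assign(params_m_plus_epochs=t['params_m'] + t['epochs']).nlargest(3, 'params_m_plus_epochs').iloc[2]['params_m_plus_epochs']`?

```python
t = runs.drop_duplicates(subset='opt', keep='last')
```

369

drop duplicate opt (keep=last):
        opt  params_m  epochs
10     adam       294      18
11      sgd       271      98
12  adagrad       581      33
13  rmsprop       439      16
add column params_m_plus_epochs = t['params_m'] + t['epochs']:
        opt  params_m  epochs  params_m_plus_epochs
10     adam       294      18                   312
11      sgd       271      98                   369
12  adagrad       581      33                   614
13  rmsprop       439      16                   455
take 3 rows with largest params_m_plus_epochs:
        opt  params_m  epochs  params_m_plus_epochs
12  adagrad       581      33                   614
13  rmsprop       439      16                   455
11      sgd       271      98                   369
Reading off the value at position 2, column 'params_m_plus_epochs', we get 369.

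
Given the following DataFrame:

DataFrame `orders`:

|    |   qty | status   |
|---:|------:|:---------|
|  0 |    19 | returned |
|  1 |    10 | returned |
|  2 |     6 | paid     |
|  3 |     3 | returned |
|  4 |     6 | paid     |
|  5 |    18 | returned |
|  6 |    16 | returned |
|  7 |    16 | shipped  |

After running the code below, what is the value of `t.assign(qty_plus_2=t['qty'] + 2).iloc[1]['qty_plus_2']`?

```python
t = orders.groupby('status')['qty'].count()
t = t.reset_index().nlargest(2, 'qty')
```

4

group by status, count of qty:
status
paid        2
returned    5
shipped     1
Name: qty, dtype: int64
reset_index():
     status  qty
0      paid    2
1  returned    5
2   shipped    1
take 2 rows with largest qty:
     status  qty
1  returned    5
0      paid    2
add column qty_plus_2 = t['qty'] + 2:
     status  qty  qty_plus_2
1  returned    5           7
0      paid    2           4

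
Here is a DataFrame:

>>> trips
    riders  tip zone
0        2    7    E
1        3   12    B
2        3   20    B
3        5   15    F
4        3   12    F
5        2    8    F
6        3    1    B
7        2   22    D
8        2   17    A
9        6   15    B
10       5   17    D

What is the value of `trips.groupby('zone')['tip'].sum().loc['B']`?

48

group by zone, sum of tip:
zone
A    17
B    48
D    39
E     7
F    35
Name: tip, dtype: int64
Hence 48.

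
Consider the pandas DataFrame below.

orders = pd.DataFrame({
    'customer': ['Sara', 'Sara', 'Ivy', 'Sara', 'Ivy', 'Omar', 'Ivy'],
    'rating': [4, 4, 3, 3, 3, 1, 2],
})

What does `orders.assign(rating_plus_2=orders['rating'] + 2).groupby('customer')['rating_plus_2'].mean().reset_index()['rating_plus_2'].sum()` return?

add column rating_plus_2 = orders['rating'] + 2:
  customer  rating  rating_plus_2
0     Sara       4              6
1     Sara       4              6
2      Ivy       3              5
3     Sara       3              5
4      Ivy       3              5
5     Omar       1              3
6      Ivy       2              4
group by customer, mean of rating_plus_2:
customer
Ivy     4.666667
Omar    3.000000
Sara    5.666667
Name: rating_plus_2, dtype: float64
reset_index():
  customer  rating_plus_2
0      Ivy       4.666667
1     Omar       3.000000
2     Sara       5.666667
sum of column 'rating_plus_2' → 13.3333333333

13.3333333333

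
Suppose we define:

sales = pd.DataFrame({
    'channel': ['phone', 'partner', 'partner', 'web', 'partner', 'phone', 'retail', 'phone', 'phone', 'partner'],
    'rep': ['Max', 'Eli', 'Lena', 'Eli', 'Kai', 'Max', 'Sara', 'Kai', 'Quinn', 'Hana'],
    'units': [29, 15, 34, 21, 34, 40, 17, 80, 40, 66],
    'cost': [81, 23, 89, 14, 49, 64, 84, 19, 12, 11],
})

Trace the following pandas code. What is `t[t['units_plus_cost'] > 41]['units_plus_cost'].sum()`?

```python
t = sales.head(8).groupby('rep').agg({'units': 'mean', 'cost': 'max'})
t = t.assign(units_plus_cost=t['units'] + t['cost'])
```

445.5

take first 8 rows:
   channel   rep  units  cost
0    phone   Max     29    81
1  partner   Eli     15    23
2  partner  Lena     34    89
3      web   Eli     21    14
4  partner   Kai     34    49
5    phone   Max     40    64
6   retail  Sara     17    84
7    phone   Kai     80    19
group by rep: mean(units), max(cost):
      units  cost
rep              
Eli    18.0    23
Kai    57.0    49
Lena   34.0    89
Max    34.5    81
Sara   17.0    84
add column units_plus_cost = t['units'] + t['cost']:
      units  cost  units_plus_cost
rep                               
Eli    18.0    23             41.0
Kai    57.0    49            106.0
Lena   34.0    89            123.0
Max    34.5    81            115.5
Sara   17.0    84            101.0
filter rows where units_plus_cost > 41:
      units  cost  units_plus_cost
rep                               
Kai    57.0    49            106.0
Lena   34.0    89            123.0
Max    34.5    81            115.5
Sara   17.0    84            101.0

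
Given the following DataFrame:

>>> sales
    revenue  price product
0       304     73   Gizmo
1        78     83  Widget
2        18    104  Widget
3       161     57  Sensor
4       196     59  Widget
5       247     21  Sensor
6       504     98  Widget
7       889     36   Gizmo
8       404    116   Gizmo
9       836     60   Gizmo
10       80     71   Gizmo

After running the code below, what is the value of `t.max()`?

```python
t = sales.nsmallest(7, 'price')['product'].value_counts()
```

4

take 7 rows with smallest price:
    revenue  price product
5       247     21  Sensor
7       889     36   Gizmo
3       161     57  Sensor
4       196     59  Widget
9       836     60   Gizmo
10       80     71   Gizmo
0       304     73   Gizmo
value_counts of product:
product
Gizmo     4
Sensor    2
Widget    1
Name: count, dtype: int64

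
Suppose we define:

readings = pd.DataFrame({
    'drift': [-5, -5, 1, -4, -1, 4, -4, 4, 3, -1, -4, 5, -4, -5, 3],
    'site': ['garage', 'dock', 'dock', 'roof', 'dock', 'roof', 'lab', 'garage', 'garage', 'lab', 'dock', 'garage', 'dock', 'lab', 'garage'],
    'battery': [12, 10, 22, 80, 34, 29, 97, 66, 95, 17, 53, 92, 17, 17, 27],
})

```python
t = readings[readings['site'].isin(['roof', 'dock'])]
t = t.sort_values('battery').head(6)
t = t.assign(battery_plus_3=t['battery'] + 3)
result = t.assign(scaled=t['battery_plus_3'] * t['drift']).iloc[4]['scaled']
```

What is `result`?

filter rows where site in ['roof', 'dock']:
    drift  site  battery
1      -5  dock       10
2       1  dock       22
3      -4  roof       80
4      -1  dock       34
5       4  roof       29
10     -4  dock       53
12     -4  dock       17
sort by battery:
    drift  site  battery
1      -5  dock       10
12     -4  dock       17
2       1  dock       22
5       4  roof       29
4      -1  dock       34
10     -4  dock       53
3      -4  roof       80
take first 6 rows:
    drift  site  battery
1      -5  dock       10
12     -4  dock       17
2       1  dock       22
5       4  roof       29
4      -1  dock       34
10     -4  dock       53
add column battery_plus_3 = t['battery'] + 3:
    drift  site  battery  battery_plus_3
1      -5  dock       10              13
12     -4  dock       17              20
2       1  dock       22              25
5       4  roof       29              32
4      -1  dock       34              37
10     -4  dock       53              56
add column scaled = t['battery_plus_3'] * t['drift']:
    drift  site  battery  battery_plus_3  scaled
1      -5  dock       10              13     -65
12     -4  dock       17              20     -80
2       1  dock       22              25      25
5       4  roof       29              32     128
4      -1  dock       34              37     -37
10     -4  dock       53              56    -224
Taking the value at position 4, column 'scaled' gives -37.

-37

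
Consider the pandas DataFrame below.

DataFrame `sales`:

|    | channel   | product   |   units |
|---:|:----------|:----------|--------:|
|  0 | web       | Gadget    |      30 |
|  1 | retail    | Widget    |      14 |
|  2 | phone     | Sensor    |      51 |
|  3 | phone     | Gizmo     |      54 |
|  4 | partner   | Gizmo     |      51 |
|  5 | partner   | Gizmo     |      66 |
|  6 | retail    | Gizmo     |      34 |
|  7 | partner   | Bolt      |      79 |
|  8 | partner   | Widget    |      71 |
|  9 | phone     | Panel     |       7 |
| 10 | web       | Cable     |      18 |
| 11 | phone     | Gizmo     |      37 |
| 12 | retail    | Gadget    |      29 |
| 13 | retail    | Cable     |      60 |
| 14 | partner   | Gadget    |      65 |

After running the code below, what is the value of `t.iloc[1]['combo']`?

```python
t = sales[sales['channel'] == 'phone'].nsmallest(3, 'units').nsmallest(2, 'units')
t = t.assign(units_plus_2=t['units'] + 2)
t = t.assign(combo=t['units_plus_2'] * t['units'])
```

filter rows where channel == 'phone':
   channel product  units
2    phone  Sensor     51
3    phone   Gizmo     54
9    phone   Panel      7
11   phone   Gizmo     37
take 3 rows with smallest units:
   channel product  units
9    phone   Panel      7
11   phone   Gizmo     37
2    phone  Sensor     51
take 2 rows with smallest units:
   channel product  units
9    phone   Panel      7
11   phone   Gizmo     37
add column units_plus_2 = t['units'] + 2:
   channel product  units  units_plus_2
9    phone   Panel      7             9
11   phone   Gizmo     37            39
add column combo = t['units_plus_2'] * t['units']:
   channel product  units  units_plus_2  combo
9    phone   Panel      7             9     63
11   phone   Gizmo     37            39   1443
value at position 1, column 'combo' → 1443

1443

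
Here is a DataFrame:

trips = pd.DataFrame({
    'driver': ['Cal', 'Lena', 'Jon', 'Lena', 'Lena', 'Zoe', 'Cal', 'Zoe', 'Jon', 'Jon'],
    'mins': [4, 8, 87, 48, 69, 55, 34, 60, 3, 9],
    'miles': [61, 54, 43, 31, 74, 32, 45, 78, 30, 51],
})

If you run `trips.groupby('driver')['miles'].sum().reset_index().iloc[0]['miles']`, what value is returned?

106

group by driver, sum of miles:
driver
Cal     106
Jon     124
Lena    159
Zoe     110
Name: miles, dtype: int64
reset_index():
  driver  miles
0    Cal    106
1    Jon    124
2   Lena    159
3    Zoe    110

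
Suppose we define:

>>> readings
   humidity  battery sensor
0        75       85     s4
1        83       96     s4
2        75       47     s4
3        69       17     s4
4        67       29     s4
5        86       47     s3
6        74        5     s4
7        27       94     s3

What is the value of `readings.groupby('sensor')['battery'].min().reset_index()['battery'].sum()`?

group by sensor, min of battery:
sensor
s3    47
s4     5
Name: battery, dtype: int64
reset_index():
  sensor  battery
0     s3       47
1     s4        5
Finally, sum of column 'battery' = 52.

52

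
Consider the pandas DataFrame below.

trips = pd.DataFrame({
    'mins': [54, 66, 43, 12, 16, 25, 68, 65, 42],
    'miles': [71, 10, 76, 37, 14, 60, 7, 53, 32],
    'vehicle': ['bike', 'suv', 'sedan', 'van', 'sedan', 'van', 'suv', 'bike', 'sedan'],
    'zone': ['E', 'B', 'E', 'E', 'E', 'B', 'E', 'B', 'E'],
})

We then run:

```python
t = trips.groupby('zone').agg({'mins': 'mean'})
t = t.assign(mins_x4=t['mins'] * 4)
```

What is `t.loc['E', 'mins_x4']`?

group by zone, mean of mins:
           mins
zone           
B     52.000000
E     39.166667
add column mins_x4 = t['mins'] * 4:
           mins     mins_x4
zone                       
B     52.000000  208.000000
E     39.166667  156.666667

156.666666667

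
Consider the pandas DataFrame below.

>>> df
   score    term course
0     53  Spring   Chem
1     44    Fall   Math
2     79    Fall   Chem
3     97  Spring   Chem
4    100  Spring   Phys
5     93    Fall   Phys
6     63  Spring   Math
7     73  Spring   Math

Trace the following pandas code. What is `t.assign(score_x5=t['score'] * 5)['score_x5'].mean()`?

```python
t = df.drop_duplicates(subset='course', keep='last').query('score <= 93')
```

415.0

drop duplicate course (keep=last):
   score    term course
3     97  Spring   Chem
5     93    Fall   Phys
7     73  Spring   Math
filter rows where score <= 93:
   score    term course
5     93    Fall   Phys
7     73  Spring   Math
add column score_x5 = t['score'] * 5:
   score    term course  score_x5
5     93    Fall   Phys       465
7     73  Spring   Math       365
Taking the mean of column 'score_x5' gives 415.0.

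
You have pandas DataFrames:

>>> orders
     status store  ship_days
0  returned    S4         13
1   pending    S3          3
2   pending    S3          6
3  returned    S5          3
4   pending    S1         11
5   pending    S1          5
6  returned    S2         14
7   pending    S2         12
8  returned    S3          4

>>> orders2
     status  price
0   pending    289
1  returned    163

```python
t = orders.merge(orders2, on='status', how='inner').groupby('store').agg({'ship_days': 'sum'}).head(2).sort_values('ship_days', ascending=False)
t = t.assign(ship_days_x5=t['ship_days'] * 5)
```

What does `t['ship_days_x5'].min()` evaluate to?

merge on 'status' (how='inner') → 9 rows:
     status store  ship_days  price
0  returned    S4         13    163
1   pending    S3          3    289
2   pending    S3          6    289
3  returned    S5          3    163
4   pending    S1         11    289
5   pending    S1          5    289
6  returned    S2         14    163
7   pending    S2         12    289
8  returned    S3          4    163
group by store, sum of ship_days:
       ship_days
store           
S1            16
S2            26
S3            13
S4            13
S5             3
take first 2 rows:
       ship_days
store           
S1            16
S2            26
sort by ship_days descending:
       ship_days
store           
S2            26
S1            16
add column ship_days_x5 = t['ship_days'] * 5:
       ship_days  ship_days_x5
store                         
S2            26           130
S1            16            80
Hence 80.

80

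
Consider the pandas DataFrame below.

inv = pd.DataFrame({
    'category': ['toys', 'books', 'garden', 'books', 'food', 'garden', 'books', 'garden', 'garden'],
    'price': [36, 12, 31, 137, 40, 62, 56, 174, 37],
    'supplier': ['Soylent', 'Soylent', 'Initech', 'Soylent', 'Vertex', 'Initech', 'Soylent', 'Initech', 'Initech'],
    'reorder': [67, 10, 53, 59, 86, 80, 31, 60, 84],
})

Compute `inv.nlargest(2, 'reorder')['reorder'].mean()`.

take 2 rows with largest reorder:
  category  price supplier  reorder
4     food     40   Vertex       86
8   garden     37  Initech       84

85.0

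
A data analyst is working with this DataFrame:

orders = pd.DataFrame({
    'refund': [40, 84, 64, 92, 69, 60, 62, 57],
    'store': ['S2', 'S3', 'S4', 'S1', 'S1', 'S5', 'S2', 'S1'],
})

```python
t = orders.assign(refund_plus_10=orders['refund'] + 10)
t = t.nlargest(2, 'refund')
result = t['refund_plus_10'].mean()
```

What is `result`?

add column refund_plus_10 = orders['refund'] + 10:
   refund store  refund_plus_10
0      40    S2              50
1      84    S3              94
2      64    S4              74
3      92    S1             102
4      69    S1              79
5      60    S5              70
6      62    S2              72
7      57    S1              67
take 2 rows with largest refund:
   refund store  refund_plus_10
3      92    S1             102
1      84    S3              94
Taking the mean of column 'refund_plus_10' gives 98.0.

98.0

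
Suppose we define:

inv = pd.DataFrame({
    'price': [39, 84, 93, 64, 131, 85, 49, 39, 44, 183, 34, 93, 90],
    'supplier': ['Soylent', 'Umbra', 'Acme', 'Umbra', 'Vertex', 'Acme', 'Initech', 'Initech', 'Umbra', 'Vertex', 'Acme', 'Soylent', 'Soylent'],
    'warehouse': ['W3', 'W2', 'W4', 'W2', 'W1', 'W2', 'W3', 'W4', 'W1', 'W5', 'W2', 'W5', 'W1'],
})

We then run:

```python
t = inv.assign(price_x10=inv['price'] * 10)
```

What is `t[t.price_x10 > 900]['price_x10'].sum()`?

add column price_x10 = inv['price'] * 10:
    price supplier warehouse  price_x10
0      39  Soylent        W3        390
1      84    Umbra        W2        840
2      93     Acme        W4        930
3      64    Umbra        W2        640
4     131   Vertex        W1       1310
5      85     Acme        W2        850
6      49  Initech        W3        490
7      39  Initech        W4        390
8      44    Umbra        W1        440
9     183   Vertex        W5       1830
10     34     Acme        W2        340
11     93  Soylent        W5        930
12     90  Soylent        W1        900
filter rows where price_x10 > 900:
    price supplier warehouse  price_x10
2      93     Acme        W4        930
4     131   Vertex        W1       1310
9     183   Vertex        W5       1830
11     93  Soylent        W5        930
Reading off the sum of column 'price_x10', we get 5000.

5000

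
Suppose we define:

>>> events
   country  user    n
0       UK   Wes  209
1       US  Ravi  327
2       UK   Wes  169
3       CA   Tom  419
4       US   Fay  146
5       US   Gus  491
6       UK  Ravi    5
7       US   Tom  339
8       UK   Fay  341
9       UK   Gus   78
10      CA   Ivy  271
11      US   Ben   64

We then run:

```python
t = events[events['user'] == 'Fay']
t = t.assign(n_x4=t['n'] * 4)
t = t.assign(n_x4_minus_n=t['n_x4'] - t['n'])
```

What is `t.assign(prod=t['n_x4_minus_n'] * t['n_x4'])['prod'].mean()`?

filter rows where user == 'Fay':
  country user    n
4      US  Fay  146
8      UK  Fay  341
add column n_x4 = t['n'] * 4:
  country user    n  n_x4
4      US  Fay  146   584
8      UK  Fay  341  1364
add column n_x4_minus_n = t['n_x4'] - t['n']:
  country user    n  n_x4  n_x4_minus_n
4      US  Fay  146   584           438
8      UK  Fay  341  1364          1023
add column prod = t['n_x4_minus_n'] * t['n_x4']:
  country user    n  n_x4  n_x4_minus_n     prod
4      US  Fay  146   584           438   255792
8      UK  Fay  341  1364          1023  1395372
Taking the mean of column 'prod' gives 825582.0.

825582.0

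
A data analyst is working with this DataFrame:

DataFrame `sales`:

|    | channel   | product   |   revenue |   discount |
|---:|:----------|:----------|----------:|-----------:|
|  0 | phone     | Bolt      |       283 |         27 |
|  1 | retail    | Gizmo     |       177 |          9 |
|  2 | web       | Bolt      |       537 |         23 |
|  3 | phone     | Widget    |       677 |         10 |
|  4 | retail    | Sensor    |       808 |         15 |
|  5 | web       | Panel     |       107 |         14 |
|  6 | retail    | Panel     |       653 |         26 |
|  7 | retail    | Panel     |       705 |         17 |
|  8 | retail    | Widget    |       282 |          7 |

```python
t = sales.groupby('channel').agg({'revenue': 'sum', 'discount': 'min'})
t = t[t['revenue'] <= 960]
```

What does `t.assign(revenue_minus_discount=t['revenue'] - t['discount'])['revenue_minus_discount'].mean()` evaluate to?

790.0

group by channel: sum(revenue), min(discount):
         revenue  discount
channel                   
phone        960        10
retail      2625         7
web          644        14
filter rows where revenue <= 960:
         revenue  discount
channel                   
phone        960        10
web          644        14
add column revenue_minus_discount = t['revenue'] - t['discount']:
         revenue  discount  revenue_minus_discount
channel                                           
phone        960        10                     950
web          644        14                     630
So mean() = 790.0.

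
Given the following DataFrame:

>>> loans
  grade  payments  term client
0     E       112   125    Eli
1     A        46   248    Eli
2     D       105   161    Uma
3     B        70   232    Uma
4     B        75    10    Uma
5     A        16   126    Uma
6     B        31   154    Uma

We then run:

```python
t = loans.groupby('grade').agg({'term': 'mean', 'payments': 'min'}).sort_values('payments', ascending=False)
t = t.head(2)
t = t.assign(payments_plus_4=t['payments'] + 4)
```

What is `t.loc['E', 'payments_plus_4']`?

group by grade: mean(term), min(payments):
        term  payments
grade                 
A      187.0        16
B      132.0        31
D      161.0       105
E      125.0       112
sort by payments descending:
        term  payments
grade                 
E      125.0       112
D      161.0       105
B      132.0        31
A      187.0        16
take first 2 rows:
        term  payments
grade                 
E      125.0       112
D      161.0       105
add column payments_plus_4 = t['payments'] + 4:
        term  payments  payments_plus_4
grade                                  
E      125.0       112              116
D      161.0       105              109
Reading off the value at row 'E', column 'payments_plus_4', we get 116.

116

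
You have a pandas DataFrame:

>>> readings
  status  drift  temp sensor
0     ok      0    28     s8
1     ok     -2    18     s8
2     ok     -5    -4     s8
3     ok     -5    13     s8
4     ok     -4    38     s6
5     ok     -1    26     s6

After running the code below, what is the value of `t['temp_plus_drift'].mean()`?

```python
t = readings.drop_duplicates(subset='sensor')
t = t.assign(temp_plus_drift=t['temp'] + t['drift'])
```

31.0

drop duplicate sensor (keep=first):
  status  drift  temp sensor
0     ok      0    28     s8
4     ok     -4    38     s6
add column temp_plus_drift = t['temp'] + t['drift']:
  status  drift  temp sensor  temp_plus_drift
0     ok      0    28     s8               28
4     ok     -4    38     s6               34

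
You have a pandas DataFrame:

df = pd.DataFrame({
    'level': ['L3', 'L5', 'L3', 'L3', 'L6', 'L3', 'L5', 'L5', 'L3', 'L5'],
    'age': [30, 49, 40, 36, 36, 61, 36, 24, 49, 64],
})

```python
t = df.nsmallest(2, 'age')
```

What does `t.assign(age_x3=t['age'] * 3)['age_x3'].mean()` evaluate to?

take 2 rows with smallest age:
  level  age
7    L5   24
0    L3   30
add column age_x3 = t['age'] * 3:
  level  age  age_x3
7    L5   24      72
0    L3   30      90

81.0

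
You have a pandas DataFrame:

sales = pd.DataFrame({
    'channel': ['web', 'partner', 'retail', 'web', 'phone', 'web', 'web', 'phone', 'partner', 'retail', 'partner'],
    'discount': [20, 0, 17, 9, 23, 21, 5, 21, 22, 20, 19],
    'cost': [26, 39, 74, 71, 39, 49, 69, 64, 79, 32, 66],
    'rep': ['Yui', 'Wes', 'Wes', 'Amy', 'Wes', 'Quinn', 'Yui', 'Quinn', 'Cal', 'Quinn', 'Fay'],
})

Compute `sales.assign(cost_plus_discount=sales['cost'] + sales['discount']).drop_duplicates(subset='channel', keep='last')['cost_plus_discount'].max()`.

add column cost_plus_discount = sales['cost'] + sales['discount']:
    channel  discount  cost    rep  cost_plus_discount
0       web        20    26    Yui                  46
1   partner         0    39    Wes                  39
2    retail        17    74    Wes                  91
3       web         9    71    Amy                  80
4     phone        23    39    Wes                  62
5       web        21    49  Quinn                  70
6       web         5    69    Yui                  74
7     phone        21    64  Quinn                  85
8   partner        22    79    Cal                 101
9    retail        20    32  Quinn                  52
10  partner        19    66    Fay                  85
drop duplicate channel (keep=last):
    channel  discount  cost    rep  cost_plus_discount
6       web         5    69    Yui                  74
7     phone        21    64  Quinn                  85
9    retail        20    32  Quinn                  52
10  partner        19    66    Fay                  85
Finally, max of column 'cost_plus_discount' = 85.

85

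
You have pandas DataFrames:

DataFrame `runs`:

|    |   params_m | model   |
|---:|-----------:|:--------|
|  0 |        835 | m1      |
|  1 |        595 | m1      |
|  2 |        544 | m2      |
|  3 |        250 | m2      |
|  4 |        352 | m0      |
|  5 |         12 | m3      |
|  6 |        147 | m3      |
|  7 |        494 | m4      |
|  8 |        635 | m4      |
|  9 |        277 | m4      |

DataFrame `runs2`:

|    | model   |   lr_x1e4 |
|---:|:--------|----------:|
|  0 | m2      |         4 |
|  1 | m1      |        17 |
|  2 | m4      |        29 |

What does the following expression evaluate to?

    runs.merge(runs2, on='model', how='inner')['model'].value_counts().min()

merge on 'model' (how='inner') → 7 rows:
   params_m model  lr_x1e4
0       835    m1       17
1       595    m1       17
2       544    m2        4
3       250    m2        4
4       494    m4       29
5       635    m4       29
6       277    m4       29
value_counts of model:
model
m4    3
m1    2
m2    2
Name: count, dtype: int64

2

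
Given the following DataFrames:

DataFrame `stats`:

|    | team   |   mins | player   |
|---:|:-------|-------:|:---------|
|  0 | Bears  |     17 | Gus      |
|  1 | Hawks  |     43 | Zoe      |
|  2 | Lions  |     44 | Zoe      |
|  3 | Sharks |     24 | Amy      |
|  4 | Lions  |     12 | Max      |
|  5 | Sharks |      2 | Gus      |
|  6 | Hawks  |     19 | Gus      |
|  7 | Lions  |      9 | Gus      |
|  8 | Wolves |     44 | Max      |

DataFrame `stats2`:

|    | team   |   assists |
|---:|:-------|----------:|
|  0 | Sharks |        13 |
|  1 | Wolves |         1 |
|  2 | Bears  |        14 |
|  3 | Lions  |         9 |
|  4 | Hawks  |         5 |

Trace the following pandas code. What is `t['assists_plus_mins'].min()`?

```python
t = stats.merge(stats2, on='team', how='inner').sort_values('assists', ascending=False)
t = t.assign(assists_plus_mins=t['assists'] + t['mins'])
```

merge on 'team' (how='inner') → 9 rows:
     team  mins player  assists
0   Bears    17    Gus       14
1   Hawks    43    Zoe        5
2   Lions    44    Zoe        9
3  Sharks    24    Amy       13
4   Lions    12    Max        9
5  Sharks     2    Gus       13
6   Hawks    19    Gus        5
7   Lions     9    Gus        9
8  Wolves    44    Max        1
sort by assists descending:
     team  mins player  assists
0   Bears    17    Gus       14
3  Sharks    24    Amy       13
5  Sharks     2    Gus       13
2   Lions    44    Zoe        9
4   Lions    12    Max        9
7   Lions     9    Gus        9
1   Hawks    43    Zoe        5
6   Hawks    19    Gus        5
8  Wolves    44    Max        1
add column assists_plus_mins = t['assists'] + t['mins']:
     team  mins player  assists  assists_plus_mins
0   Bears    17    Gus       14                 31
3  Sharks    24    Amy       13                 37
5  Sharks     2    Gus       13                 15
2   Lions    44    Zoe        9                 53
4   Lions    12    Max        9                 21
7   Lions     9    Gus        9                 18
1   Hawks    43    Zoe        5                 48
6   Hawks    19    Gus        5                 24
8  Wolves    44    Max        1                 45
So min() = 15.

15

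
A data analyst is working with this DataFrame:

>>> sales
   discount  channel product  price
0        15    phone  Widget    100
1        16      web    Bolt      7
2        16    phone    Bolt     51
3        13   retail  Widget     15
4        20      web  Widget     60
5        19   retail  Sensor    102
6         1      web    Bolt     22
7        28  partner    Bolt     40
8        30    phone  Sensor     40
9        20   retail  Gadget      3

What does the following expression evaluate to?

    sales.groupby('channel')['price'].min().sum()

group by channel, min of price:
channel
partner    40
phone      40
retail      3
web         7
Name: price, dtype: int64
Then the sum of the resulting series: 90

90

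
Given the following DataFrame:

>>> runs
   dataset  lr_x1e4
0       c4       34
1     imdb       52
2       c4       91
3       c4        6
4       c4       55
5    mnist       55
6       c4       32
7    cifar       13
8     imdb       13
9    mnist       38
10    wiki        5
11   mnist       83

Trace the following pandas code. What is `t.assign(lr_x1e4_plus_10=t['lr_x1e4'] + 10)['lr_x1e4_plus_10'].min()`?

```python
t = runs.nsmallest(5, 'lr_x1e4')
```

15

take 5 rows with smallest lr_x1e4:
   dataset  lr_x1e4
10    wiki        5
3       c4        6
7    cifar       13
8     imdb       13
6       c4       32
add column lr_x1e4_plus_10 = t['lr_x1e4'] + 10:
   dataset  lr_x1e4  lr_x1e4_plus_10
10    wiki        5               15
3       c4        6               16
7    cifar       13               23
8     imdb       13               23
6       c4       32               42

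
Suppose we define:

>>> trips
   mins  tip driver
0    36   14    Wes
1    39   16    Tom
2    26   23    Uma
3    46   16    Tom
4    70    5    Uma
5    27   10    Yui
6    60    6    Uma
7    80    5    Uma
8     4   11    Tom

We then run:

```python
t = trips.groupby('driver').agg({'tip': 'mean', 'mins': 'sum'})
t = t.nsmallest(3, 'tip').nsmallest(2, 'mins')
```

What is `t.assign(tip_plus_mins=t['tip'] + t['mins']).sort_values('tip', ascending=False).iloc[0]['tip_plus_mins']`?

group by driver: mean(tip), sum(mins):
              tip  mins
driver                 
Tom     14.333333    89
Uma      9.750000   236
Wes     14.000000    36
Yui     10.000000    27
take 3 rows with smallest tip:
          tip  mins
driver             
Uma      9.75   236
Yui     10.00    27
Wes     14.00    36
take 2 rows with smallest mins:
         tip  mins
driver            
Yui     10.0    27
Wes     14.0    36
add column tip_plus_mins = t['tip'] + t['mins']:
         tip  mins  tip_plus_mins
driver                           
Yui     10.0    27           37.0
Wes     14.0    36           50.0
sort by tip descending:
         tip  mins  tip_plus_mins
driver                           
Wes     14.0    36           50.0
Yui     10.0    27           37.0

50.0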